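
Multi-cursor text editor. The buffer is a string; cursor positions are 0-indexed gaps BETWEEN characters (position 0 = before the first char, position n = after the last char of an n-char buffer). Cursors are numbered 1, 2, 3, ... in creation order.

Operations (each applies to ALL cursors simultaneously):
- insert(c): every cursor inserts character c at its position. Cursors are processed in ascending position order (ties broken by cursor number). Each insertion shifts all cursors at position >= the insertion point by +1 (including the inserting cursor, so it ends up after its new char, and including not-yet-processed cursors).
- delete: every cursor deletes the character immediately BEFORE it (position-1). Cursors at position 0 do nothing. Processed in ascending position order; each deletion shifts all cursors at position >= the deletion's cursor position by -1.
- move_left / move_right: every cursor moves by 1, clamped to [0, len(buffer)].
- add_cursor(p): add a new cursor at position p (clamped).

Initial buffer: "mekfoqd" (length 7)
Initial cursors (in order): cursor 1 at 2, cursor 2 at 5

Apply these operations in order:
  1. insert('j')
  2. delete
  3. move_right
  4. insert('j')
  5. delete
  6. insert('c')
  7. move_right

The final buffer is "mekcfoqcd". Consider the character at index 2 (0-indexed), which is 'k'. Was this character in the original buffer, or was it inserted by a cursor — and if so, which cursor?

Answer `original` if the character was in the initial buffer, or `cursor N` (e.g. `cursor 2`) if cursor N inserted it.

After op 1 (insert('j')): buffer="mejkfojqd" (len 9), cursors c1@3 c2@7, authorship ..1...2..
After op 2 (delete): buffer="mekfoqd" (len 7), cursors c1@2 c2@5, authorship .......
After op 3 (move_right): buffer="mekfoqd" (len 7), cursors c1@3 c2@6, authorship .......
After op 4 (insert('j')): buffer="mekjfoqjd" (len 9), cursors c1@4 c2@8, authorship ...1...2.
After op 5 (delete): buffer="mekfoqd" (len 7), cursors c1@3 c2@6, authorship .......
After op 6 (insert('c')): buffer="mekcfoqcd" (len 9), cursors c1@4 c2@8, authorship ...1...2.
After op 7 (move_right): buffer="mekcfoqcd" (len 9), cursors c1@5 c2@9, authorship ...1...2.
Authorship (.=original, N=cursor N): . . . 1 . . . 2 .
Index 2: author = original

Answer: original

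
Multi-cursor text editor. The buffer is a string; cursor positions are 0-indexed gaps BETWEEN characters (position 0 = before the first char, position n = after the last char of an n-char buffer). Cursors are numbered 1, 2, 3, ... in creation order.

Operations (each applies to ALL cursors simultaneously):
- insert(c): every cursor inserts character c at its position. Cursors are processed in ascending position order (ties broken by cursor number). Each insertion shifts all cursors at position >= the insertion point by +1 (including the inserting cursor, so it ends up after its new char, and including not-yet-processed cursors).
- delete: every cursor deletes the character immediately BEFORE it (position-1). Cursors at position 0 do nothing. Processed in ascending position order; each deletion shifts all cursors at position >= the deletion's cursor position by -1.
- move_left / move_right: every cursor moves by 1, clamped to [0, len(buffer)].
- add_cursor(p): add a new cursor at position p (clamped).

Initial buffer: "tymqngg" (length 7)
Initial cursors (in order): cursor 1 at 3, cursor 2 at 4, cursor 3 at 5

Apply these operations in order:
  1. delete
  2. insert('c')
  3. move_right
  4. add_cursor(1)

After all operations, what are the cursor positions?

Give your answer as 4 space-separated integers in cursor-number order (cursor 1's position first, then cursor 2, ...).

Answer: 6 6 6 1

Derivation:
After op 1 (delete): buffer="tygg" (len 4), cursors c1@2 c2@2 c3@2, authorship ....
After op 2 (insert('c')): buffer="tycccgg" (len 7), cursors c1@5 c2@5 c3@5, authorship ..123..
After op 3 (move_right): buffer="tycccgg" (len 7), cursors c1@6 c2@6 c3@6, authorship ..123..
After op 4 (add_cursor(1)): buffer="tycccgg" (len 7), cursors c4@1 c1@6 c2@6 c3@6, authorship ..123..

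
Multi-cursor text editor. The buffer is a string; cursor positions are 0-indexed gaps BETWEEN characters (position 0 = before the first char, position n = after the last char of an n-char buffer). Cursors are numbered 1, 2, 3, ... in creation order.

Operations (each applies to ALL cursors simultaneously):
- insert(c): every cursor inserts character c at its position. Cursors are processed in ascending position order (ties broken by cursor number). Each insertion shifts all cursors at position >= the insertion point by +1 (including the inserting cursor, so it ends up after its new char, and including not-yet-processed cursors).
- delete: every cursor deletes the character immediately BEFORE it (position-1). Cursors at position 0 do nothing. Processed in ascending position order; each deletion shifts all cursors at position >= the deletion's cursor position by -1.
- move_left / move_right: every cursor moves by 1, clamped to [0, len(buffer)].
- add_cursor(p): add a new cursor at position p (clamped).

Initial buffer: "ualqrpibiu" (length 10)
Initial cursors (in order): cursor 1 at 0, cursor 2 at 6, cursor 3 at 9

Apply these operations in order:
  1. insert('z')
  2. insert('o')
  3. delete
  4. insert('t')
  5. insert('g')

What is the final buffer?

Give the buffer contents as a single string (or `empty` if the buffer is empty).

After op 1 (insert('z')): buffer="zualqrpzibizu" (len 13), cursors c1@1 c2@8 c3@12, authorship 1......2...3.
After op 2 (insert('o')): buffer="zoualqrpzoibizou" (len 16), cursors c1@2 c2@10 c3@15, authorship 11......22...33.
After op 3 (delete): buffer="zualqrpzibizu" (len 13), cursors c1@1 c2@8 c3@12, authorship 1......2...3.
After op 4 (insert('t')): buffer="ztualqrpztibiztu" (len 16), cursors c1@2 c2@10 c3@15, authorship 11......22...33.
After op 5 (insert('g')): buffer="ztgualqrpztgibiztgu" (len 19), cursors c1@3 c2@12 c3@18, authorship 111......222...333.

Answer: ztgualqrpztgibiztgu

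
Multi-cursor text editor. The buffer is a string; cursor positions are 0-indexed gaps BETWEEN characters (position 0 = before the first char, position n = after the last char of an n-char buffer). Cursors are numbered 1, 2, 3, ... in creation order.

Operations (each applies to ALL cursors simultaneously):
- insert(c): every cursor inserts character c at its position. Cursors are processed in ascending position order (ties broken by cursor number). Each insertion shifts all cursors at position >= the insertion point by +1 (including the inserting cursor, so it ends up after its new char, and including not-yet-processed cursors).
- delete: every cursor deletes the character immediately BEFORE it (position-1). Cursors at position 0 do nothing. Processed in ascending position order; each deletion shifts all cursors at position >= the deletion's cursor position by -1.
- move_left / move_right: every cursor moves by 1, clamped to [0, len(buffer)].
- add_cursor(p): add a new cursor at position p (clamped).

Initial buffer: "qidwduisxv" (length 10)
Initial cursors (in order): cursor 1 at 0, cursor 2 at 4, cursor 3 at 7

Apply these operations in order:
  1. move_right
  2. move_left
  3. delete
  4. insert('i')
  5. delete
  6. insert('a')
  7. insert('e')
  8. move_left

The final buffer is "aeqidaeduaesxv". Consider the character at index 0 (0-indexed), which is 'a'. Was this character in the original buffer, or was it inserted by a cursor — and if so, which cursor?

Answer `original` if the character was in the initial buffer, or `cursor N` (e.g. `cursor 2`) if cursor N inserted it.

After op 1 (move_right): buffer="qidwduisxv" (len 10), cursors c1@1 c2@5 c3@8, authorship ..........
After op 2 (move_left): buffer="qidwduisxv" (len 10), cursors c1@0 c2@4 c3@7, authorship ..........
After op 3 (delete): buffer="qiddusxv" (len 8), cursors c1@0 c2@3 c3@5, authorship ........
After op 4 (insert('i')): buffer="iqididuisxv" (len 11), cursors c1@1 c2@5 c3@8, authorship 1...2..3...
After op 5 (delete): buffer="qiddusxv" (len 8), cursors c1@0 c2@3 c3@5, authorship ........
After op 6 (insert('a')): buffer="aqidaduasxv" (len 11), cursors c1@1 c2@5 c3@8, authorship 1...2..3...
After op 7 (insert('e')): buffer="aeqidaeduaesxv" (len 14), cursors c1@2 c2@7 c3@11, authorship 11...22..33...
After op 8 (move_left): buffer="aeqidaeduaesxv" (len 14), cursors c1@1 c2@6 c3@10, authorship 11...22..33...
Authorship (.=original, N=cursor N): 1 1 . . . 2 2 . . 3 3 . . .
Index 0: author = 1

Answer: cursor 1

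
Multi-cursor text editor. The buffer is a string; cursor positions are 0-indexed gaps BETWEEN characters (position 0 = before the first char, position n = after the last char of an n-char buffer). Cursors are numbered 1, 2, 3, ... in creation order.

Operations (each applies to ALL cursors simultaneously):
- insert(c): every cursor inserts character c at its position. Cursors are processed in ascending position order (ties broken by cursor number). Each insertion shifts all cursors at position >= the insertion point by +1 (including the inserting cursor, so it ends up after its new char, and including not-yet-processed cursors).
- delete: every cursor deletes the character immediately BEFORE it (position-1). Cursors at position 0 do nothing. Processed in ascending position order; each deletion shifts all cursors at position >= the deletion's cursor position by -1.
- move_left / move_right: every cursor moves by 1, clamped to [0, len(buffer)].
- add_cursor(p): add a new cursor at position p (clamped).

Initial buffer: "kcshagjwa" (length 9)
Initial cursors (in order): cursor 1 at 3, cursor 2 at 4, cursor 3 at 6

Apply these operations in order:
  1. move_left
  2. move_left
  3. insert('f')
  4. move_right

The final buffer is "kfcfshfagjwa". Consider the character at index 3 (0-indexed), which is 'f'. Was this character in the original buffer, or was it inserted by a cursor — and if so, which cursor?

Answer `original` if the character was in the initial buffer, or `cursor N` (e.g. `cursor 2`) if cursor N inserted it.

After op 1 (move_left): buffer="kcshagjwa" (len 9), cursors c1@2 c2@3 c3@5, authorship .........
After op 2 (move_left): buffer="kcshagjwa" (len 9), cursors c1@1 c2@2 c3@4, authorship .........
After op 3 (insert('f')): buffer="kfcfshfagjwa" (len 12), cursors c1@2 c2@4 c3@7, authorship .1.2..3.....
After op 4 (move_right): buffer="kfcfshfagjwa" (len 12), cursors c1@3 c2@5 c3@8, authorship .1.2..3.....
Authorship (.=original, N=cursor N): . 1 . 2 . . 3 . . . . .
Index 3: author = 2

Answer: cursor 2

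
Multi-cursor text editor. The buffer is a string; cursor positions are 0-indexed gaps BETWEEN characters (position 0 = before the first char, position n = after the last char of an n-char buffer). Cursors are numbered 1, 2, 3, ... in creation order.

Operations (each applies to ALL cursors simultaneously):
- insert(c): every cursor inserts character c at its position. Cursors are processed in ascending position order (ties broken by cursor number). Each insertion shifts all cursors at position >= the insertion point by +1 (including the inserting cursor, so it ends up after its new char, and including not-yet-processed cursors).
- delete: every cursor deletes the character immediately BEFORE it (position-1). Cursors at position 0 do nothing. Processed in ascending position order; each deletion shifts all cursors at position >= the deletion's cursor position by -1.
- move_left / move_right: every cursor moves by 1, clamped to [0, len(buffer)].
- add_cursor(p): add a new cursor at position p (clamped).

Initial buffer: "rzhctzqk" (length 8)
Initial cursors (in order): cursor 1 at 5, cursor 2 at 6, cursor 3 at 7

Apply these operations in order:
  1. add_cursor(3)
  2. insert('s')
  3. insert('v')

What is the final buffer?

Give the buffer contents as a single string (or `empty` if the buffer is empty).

Answer: rzhsvctsvzsvqsvk

Derivation:
After op 1 (add_cursor(3)): buffer="rzhctzqk" (len 8), cursors c4@3 c1@5 c2@6 c3@7, authorship ........
After op 2 (insert('s')): buffer="rzhsctszsqsk" (len 12), cursors c4@4 c1@7 c2@9 c3@11, authorship ...4..1.2.3.
After op 3 (insert('v')): buffer="rzhsvctsvzsvqsvk" (len 16), cursors c4@5 c1@9 c2@12 c3@15, authorship ...44..11.22.33.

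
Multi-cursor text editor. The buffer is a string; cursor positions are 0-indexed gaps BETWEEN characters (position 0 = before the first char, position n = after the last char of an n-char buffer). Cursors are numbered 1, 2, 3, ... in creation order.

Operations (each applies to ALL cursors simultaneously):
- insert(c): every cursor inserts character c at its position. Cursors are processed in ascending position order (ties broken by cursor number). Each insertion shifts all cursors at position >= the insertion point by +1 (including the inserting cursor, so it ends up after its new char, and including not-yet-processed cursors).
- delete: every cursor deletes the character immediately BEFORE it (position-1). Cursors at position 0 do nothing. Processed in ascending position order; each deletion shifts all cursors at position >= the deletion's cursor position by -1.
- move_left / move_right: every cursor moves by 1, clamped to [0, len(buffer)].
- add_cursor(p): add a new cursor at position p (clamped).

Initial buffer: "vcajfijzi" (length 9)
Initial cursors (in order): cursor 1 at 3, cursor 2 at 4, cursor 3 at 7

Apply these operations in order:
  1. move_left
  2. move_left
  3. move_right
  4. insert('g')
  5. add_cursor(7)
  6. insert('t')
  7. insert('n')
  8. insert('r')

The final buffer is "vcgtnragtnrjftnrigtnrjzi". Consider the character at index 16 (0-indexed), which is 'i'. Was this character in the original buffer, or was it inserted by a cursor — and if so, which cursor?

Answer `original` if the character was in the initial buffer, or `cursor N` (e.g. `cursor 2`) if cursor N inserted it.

Answer: original

Derivation:
After op 1 (move_left): buffer="vcajfijzi" (len 9), cursors c1@2 c2@3 c3@6, authorship .........
After op 2 (move_left): buffer="vcajfijzi" (len 9), cursors c1@1 c2@2 c3@5, authorship .........
After op 3 (move_right): buffer="vcajfijzi" (len 9), cursors c1@2 c2@3 c3@6, authorship .........
After op 4 (insert('g')): buffer="vcgagjfigjzi" (len 12), cursors c1@3 c2@5 c3@9, authorship ..1.2...3...
After op 5 (add_cursor(7)): buffer="vcgagjfigjzi" (len 12), cursors c1@3 c2@5 c4@7 c3@9, authorship ..1.2...3...
After op 6 (insert('t')): buffer="vcgtagtjftigtjzi" (len 16), cursors c1@4 c2@7 c4@10 c3@13, authorship ..11.22..4.33...
After op 7 (insert('n')): buffer="vcgtnagtnjftnigtnjzi" (len 20), cursors c1@5 c2@9 c4@13 c3@17, authorship ..111.222..44.333...
After op 8 (insert('r')): buffer="vcgtnragtnrjftnrigtnrjzi" (len 24), cursors c1@6 c2@11 c4@16 c3@21, authorship ..1111.2222..444.3333...
Authorship (.=original, N=cursor N): . . 1 1 1 1 . 2 2 2 2 . . 4 4 4 . 3 3 3 3 . . .
Index 16: author = original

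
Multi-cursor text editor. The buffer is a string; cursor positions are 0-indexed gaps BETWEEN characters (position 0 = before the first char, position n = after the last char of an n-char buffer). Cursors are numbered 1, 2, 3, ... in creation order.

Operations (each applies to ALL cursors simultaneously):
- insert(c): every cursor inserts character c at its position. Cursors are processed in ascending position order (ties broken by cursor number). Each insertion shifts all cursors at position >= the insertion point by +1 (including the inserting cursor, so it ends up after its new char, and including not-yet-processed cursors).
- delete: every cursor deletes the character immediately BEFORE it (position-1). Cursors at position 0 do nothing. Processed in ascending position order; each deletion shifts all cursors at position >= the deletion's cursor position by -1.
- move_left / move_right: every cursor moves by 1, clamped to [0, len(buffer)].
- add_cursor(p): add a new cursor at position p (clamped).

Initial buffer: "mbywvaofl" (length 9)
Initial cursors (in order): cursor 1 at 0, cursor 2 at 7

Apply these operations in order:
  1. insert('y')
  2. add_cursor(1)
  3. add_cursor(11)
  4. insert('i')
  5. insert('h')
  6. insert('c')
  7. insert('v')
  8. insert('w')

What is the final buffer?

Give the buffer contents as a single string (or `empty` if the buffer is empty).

Answer: yiihhccvvwwmbywvaoyihcvwflihcvw

Derivation:
After op 1 (insert('y')): buffer="ymbywvaoyfl" (len 11), cursors c1@1 c2@9, authorship 1.......2..
After op 2 (add_cursor(1)): buffer="ymbywvaoyfl" (len 11), cursors c1@1 c3@1 c2@9, authorship 1.......2..
After op 3 (add_cursor(11)): buffer="ymbywvaoyfl" (len 11), cursors c1@1 c3@1 c2@9 c4@11, authorship 1.......2..
After op 4 (insert('i')): buffer="yiimbywvaoyifli" (len 15), cursors c1@3 c3@3 c2@12 c4@15, authorship 113.......22..4
After op 5 (insert('h')): buffer="yiihhmbywvaoyihflih" (len 19), cursors c1@5 c3@5 c2@15 c4@19, authorship 11313.......222..44
After op 6 (insert('c')): buffer="yiihhccmbywvaoyihcflihc" (len 23), cursors c1@7 c3@7 c2@18 c4@23, authorship 1131313.......2222..444
After op 7 (insert('v')): buffer="yiihhccvvmbywvaoyihcvflihcv" (len 27), cursors c1@9 c3@9 c2@21 c4@27, authorship 113131313.......22222..4444
After op 8 (insert('w')): buffer="yiihhccvvwwmbywvaoyihcvwflihcvw" (len 31), cursors c1@11 c3@11 c2@24 c4@31, authorship 11313131313.......222222..44444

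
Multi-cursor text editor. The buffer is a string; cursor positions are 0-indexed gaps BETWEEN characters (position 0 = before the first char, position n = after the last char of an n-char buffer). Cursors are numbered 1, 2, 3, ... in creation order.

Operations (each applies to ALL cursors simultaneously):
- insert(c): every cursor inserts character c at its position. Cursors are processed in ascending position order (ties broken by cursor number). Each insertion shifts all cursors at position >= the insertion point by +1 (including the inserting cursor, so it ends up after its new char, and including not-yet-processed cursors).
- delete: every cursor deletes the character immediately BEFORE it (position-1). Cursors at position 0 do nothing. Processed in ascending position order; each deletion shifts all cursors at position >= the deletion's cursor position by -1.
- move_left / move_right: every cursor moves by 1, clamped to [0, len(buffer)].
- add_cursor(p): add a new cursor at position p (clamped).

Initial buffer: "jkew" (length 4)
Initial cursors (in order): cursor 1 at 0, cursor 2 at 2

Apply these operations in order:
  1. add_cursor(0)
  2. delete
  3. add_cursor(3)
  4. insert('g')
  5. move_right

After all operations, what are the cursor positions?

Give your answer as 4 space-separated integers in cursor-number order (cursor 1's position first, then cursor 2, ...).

After op 1 (add_cursor(0)): buffer="jkew" (len 4), cursors c1@0 c3@0 c2@2, authorship ....
After op 2 (delete): buffer="jew" (len 3), cursors c1@0 c3@0 c2@1, authorship ...
After op 3 (add_cursor(3)): buffer="jew" (len 3), cursors c1@0 c3@0 c2@1 c4@3, authorship ...
After op 4 (insert('g')): buffer="ggjgewg" (len 7), cursors c1@2 c3@2 c2@4 c4@7, authorship 13.2..4
After op 5 (move_right): buffer="ggjgewg" (len 7), cursors c1@3 c3@3 c2@5 c4@7, authorship 13.2..4

Answer: 3 5 3 7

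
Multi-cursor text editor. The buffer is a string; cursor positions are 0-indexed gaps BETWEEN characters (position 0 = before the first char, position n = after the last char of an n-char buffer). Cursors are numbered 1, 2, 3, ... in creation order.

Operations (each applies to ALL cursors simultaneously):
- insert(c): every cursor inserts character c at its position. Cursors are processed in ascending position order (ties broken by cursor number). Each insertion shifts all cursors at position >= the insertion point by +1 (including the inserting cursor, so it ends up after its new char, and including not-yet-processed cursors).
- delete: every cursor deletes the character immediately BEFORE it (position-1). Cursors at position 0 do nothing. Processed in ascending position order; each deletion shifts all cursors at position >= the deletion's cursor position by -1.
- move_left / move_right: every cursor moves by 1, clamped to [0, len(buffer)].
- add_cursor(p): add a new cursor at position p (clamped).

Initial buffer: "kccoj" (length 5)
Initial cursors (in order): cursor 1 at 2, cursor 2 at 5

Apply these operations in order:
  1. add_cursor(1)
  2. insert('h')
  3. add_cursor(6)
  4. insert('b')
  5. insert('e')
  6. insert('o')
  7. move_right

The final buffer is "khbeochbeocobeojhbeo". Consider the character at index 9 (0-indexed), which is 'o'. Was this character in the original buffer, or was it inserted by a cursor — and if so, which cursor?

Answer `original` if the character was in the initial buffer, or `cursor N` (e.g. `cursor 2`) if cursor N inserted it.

After op 1 (add_cursor(1)): buffer="kccoj" (len 5), cursors c3@1 c1@2 c2@5, authorship .....
After op 2 (insert('h')): buffer="khchcojh" (len 8), cursors c3@2 c1@4 c2@8, authorship .3.1...2
After op 3 (add_cursor(6)): buffer="khchcojh" (len 8), cursors c3@2 c1@4 c4@6 c2@8, authorship .3.1...2
After op 4 (insert('b')): buffer="khbchbcobjhb" (len 12), cursors c3@3 c1@6 c4@9 c2@12, authorship .33.11..4.22
After op 5 (insert('e')): buffer="khbechbecobejhbe" (len 16), cursors c3@4 c1@8 c4@12 c2@16, authorship .333.111..44.222
After op 6 (insert('o')): buffer="khbeochbeocobeojhbeo" (len 20), cursors c3@5 c1@10 c4@15 c2@20, authorship .3333.1111..444.2222
After op 7 (move_right): buffer="khbeochbeocobeojhbeo" (len 20), cursors c3@6 c1@11 c4@16 c2@20, authorship .3333.1111..444.2222
Authorship (.=original, N=cursor N): . 3 3 3 3 . 1 1 1 1 . . 4 4 4 . 2 2 2 2
Index 9: author = 1

Answer: cursor 1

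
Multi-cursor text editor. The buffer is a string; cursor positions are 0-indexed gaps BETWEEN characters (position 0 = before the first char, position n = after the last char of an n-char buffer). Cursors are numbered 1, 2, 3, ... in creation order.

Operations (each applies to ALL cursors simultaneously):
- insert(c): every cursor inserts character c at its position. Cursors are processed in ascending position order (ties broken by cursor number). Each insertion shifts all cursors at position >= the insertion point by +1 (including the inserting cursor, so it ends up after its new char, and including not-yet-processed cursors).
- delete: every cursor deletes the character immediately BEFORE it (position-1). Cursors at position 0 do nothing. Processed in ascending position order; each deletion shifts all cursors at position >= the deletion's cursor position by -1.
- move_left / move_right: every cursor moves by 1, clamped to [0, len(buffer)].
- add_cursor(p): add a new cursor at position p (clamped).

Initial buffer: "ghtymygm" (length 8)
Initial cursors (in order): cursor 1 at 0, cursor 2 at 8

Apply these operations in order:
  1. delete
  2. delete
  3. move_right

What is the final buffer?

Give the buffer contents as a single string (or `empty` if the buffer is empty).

After op 1 (delete): buffer="ghtymyg" (len 7), cursors c1@0 c2@7, authorship .......
After op 2 (delete): buffer="ghtymy" (len 6), cursors c1@0 c2@6, authorship ......
After op 3 (move_right): buffer="ghtymy" (len 6), cursors c1@1 c2@6, authorship ......

Answer: ghtymy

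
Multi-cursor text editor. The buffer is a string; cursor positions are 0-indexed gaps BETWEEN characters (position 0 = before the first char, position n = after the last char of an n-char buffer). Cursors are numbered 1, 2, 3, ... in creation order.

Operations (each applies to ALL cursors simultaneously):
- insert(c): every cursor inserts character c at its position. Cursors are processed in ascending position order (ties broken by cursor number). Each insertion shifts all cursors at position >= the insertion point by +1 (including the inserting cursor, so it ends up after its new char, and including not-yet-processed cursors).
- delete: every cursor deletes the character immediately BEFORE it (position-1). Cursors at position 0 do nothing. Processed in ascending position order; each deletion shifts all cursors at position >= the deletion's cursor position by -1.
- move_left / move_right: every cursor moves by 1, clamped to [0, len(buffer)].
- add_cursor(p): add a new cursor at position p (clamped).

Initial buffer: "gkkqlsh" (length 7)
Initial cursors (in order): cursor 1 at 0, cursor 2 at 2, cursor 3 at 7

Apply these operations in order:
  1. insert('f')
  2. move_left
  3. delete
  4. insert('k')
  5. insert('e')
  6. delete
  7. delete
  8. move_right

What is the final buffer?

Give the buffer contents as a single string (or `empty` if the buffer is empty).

Answer: fgfkqlsf

Derivation:
After op 1 (insert('f')): buffer="fgkfkqlshf" (len 10), cursors c1@1 c2@4 c3@10, authorship 1..2.....3
After op 2 (move_left): buffer="fgkfkqlshf" (len 10), cursors c1@0 c2@3 c3@9, authorship 1..2.....3
After op 3 (delete): buffer="fgfkqlsf" (len 8), cursors c1@0 c2@2 c3@7, authorship 1.2....3
After op 4 (insert('k')): buffer="kfgkfkqlskf" (len 11), cursors c1@1 c2@4 c3@10, authorship 11.22....33
After op 5 (insert('e')): buffer="kefgkefkqlskef" (len 14), cursors c1@2 c2@6 c3@13, authorship 111.222....333
After op 6 (delete): buffer="kfgkfkqlskf" (len 11), cursors c1@1 c2@4 c3@10, authorship 11.22....33
After op 7 (delete): buffer="fgfkqlsf" (len 8), cursors c1@0 c2@2 c3@7, authorship 1.2....3
After op 8 (move_right): buffer="fgfkqlsf" (len 8), cursors c1@1 c2@3 c3@8, authorship 1.2....3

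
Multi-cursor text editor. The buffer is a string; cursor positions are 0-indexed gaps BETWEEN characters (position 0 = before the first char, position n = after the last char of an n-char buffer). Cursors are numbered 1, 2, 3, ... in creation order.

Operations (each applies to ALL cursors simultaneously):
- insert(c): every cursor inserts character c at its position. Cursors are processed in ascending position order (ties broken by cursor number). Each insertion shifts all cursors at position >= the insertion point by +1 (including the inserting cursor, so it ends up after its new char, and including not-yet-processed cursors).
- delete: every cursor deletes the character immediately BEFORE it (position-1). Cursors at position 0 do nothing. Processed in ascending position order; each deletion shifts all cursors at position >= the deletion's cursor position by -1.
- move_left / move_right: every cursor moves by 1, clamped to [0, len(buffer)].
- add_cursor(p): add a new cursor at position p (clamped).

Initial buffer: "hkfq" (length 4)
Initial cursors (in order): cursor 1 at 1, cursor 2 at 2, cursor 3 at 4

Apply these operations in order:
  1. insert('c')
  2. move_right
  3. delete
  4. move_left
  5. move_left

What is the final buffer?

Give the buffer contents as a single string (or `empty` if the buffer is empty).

Answer: hccq

Derivation:
After op 1 (insert('c')): buffer="hckcfqc" (len 7), cursors c1@2 c2@4 c3@7, authorship .1.2..3
After op 2 (move_right): buffer="hckcfqc" (len 7), cursors c1@3 c2@5 c3@7, authorship .1.2..3
After op 3 (delete): buffer="hccq" (len 4), cursors c1@2 c2@3 c3@4, authorship .12.
After op 4 (move_left): buffer="hccq" (len 4), cursors c1@1 c2@2 c3@3, authorship .12.
After op 5 (move_left): buffer="hccq" (len 4), cursors c1@0 c2@1 c3@2, authorship .12.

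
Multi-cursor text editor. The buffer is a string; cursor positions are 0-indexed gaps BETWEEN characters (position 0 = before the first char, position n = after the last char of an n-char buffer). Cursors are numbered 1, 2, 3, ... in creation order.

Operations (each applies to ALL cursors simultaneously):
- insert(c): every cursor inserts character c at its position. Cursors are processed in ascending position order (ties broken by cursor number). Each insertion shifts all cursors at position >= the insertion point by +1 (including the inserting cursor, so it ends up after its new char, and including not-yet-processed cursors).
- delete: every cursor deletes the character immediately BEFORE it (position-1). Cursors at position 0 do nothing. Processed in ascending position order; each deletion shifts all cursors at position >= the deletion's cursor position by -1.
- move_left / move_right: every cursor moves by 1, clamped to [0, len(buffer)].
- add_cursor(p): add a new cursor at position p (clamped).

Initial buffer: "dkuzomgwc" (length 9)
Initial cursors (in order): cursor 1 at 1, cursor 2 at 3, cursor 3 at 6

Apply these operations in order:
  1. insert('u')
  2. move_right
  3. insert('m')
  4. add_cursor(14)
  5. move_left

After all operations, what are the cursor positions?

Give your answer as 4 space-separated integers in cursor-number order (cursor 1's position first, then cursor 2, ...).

After op 1 (insert('u')): buffer="dukuuzomugwc" (len 12), cursors c1@2 c2@5 c3@9, authorship .1..2...3...
After op 2 (move_right): buffer="dukuuzomugwc" (len 12), cursors c1@3 c2@6 c3@10, authorship .1..2...3...
After op 3 (insert('m')): buffer="dukmuuzmomugmwc" (len 15), cursors c1@4 c2@8 c3@13, authorship .1.1.2.2..3.3..
After op 4 (add_cursor(14)): buffer="dukmuuzmomugmwc" (len 15), cursors c1@4 c2@8 c3@13 c4@14, authorship .1.1.2.2..3.3..
After op 5 (move_left): buffer="dukmuuzmomugmwc" (len 15), cursors c1@3 c2@7 c3@12 c4@13, authorship .1.1.2.2..3.3..

Answer: 3 7 12 13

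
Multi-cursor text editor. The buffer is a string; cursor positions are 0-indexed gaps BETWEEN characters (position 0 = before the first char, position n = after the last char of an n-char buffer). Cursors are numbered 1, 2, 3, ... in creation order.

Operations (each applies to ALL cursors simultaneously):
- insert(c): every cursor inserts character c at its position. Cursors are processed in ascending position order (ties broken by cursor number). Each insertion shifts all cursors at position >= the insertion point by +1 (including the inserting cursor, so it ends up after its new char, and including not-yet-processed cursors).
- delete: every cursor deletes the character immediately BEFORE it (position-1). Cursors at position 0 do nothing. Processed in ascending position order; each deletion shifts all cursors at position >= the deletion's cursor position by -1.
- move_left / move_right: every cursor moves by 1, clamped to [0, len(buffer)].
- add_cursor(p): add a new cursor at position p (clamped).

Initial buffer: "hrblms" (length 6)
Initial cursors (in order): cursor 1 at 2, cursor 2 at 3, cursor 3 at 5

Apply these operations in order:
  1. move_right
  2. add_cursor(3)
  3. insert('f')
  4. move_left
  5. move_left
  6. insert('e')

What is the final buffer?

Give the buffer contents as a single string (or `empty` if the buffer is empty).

After op 1 (move_right): buffer="hrblms" (len 6), cursors c1@3 c2@4 c3@6, authorship ......
After op 2 (add_cursor(3)): buffer="hrblms" (len 6), cursors c1@3 c4@3 c2@4 c3@6, authorship ......
After op 3 (insert('f')): buffer="hrbfflfmsf" (len 10), cursors c1@5 c4@5 c2@7 c3@10, authorship ...14.2..3
After op 4 (move_left): buffer="hrbfflfmsf" (len 10), cursors c1@4 c4@4 c2@6 c3@9, authorship ...14.2..3
After op 5 (move_left): buffer="hrbfflfmsf" (len 10), cursors c1@3 c4@3 c2@5 c3@8, authorship ...14.2..3
After op 6 (insert('e')): buffer="hrbeeffelfmesf" (len 14), cursors c1@5 c4@5 c2@8 c3@12, authorship ...14142.2.3.3

Answer: hrbeeffelfmesf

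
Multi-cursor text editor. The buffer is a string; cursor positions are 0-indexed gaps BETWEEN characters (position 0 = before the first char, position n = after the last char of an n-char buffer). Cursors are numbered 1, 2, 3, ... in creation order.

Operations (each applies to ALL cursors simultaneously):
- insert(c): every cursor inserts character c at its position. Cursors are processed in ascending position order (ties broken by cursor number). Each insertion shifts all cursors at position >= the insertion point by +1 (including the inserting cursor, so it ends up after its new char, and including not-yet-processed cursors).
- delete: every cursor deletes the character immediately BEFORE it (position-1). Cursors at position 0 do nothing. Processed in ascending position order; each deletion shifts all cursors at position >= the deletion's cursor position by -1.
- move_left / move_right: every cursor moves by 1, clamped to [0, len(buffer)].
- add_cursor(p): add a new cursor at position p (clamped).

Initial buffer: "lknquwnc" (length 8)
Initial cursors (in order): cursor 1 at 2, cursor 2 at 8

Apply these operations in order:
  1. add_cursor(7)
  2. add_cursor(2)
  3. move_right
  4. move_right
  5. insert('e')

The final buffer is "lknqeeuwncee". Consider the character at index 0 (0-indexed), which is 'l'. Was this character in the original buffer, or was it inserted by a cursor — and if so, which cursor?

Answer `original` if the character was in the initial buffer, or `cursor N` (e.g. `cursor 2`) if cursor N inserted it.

After op 1 (add_cursor(7)): buffer="lknquwnc" (len 8), cursors c1@2 c3@7 c2@8, authorship ........
After op 2 (add_cursor(2)): buffer="lknquwnc" (len 8), cursors c1@2 c4@2 c3@7 c2@8, authorship ........
After op 3 (move_right): buffer="lknquwnc" (len 8), cursors c1@3 c4@3 c2@8 c3@8, authorship ........
After op 4 (move_right): buffer="lknquwnc" (len 8), cursors c1@4 c4@4 c2@8 c3@8, authorship ........
After op 5 (insert('e')): buffer="lknqeeuwncee" (len 12), cursors c1@6 c4@6 c2@12 c3@12, authorship ....14....23
Authorship (.=original, N=cursor N): . . . . 1 4 . . . . 2 3
Index 0: author = original

Answer: original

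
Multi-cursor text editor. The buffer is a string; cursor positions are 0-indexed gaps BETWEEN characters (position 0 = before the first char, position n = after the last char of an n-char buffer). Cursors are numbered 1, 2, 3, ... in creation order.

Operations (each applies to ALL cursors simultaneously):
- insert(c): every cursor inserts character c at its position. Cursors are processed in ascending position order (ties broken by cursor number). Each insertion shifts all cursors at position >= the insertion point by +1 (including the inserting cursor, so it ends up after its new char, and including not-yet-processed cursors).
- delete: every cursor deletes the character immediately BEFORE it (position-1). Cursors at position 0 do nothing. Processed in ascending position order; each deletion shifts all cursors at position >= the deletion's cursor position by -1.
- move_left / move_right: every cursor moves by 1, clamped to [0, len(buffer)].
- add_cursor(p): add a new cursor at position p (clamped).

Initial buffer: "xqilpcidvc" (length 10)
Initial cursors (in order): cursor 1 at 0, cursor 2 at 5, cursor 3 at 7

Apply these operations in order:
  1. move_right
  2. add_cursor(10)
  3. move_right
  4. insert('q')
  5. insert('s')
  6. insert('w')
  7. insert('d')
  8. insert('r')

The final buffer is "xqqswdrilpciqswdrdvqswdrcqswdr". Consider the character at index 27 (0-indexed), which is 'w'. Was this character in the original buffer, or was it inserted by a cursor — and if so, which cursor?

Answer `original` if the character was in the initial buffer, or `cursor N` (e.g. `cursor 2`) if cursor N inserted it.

After op 1 (move_right): buffer="xqilpcidvc" (len 10), cursors c1@1 c2@6 c3@8, authorship ..........
After op 2 (add_cursor(10)): buffer="xqilpcidvc" (len 10), cursors c1@1 c2@6 c3@8 c4@10, authorship ..........
After op 3 (move_right): buffer="xqilpcidvc" (len 10), cursors c1@2 c2@7 c3@9 c4@10, authorship ..........
After op 4 (insert('q')): buffer="xqqilpciqdvqcq" (len 14), cursors c1@3 c2@9 c3@12 c4@14, authorship ..1.....2..3.4
After op 5 (insert('s')): buffer="xqqsilpciqsdvqscqs" (len 18), cursors c1@4 c2@11 c3@15 c4@18, authorship ..11.....22..33.44
After op 6 (insert('w')): buffer="xqqswilpciqswdvqswcqsw" (len 22), cursors c1@5 c2@13 c3@18 c4@22, authorship ..111.....222..333.444
After op 7 (insert('d')): buffer="xqqswdilpciqswddvqswdcqswd" (len 26), cursors c1@6 c2@15 c3@21 c4@26, authorship ..1111.....2222..3333.4444
After op 8 (insert('r')): buffer="xqqswdrilpciqswdrdvqswdrcqswdr" (len 30), cursors c1@7 c2@17 c3@24 c4@30, authorship ..11111.....22222..33333.44444
Authorship (.=original, N=cursor N): . . 1 1 1 1 1 . . . . . 2 2 2 2 2 . . 3 3 3 3 3 . 4 4 4 4 4
Index 27: author = 4

Answer: cursor 4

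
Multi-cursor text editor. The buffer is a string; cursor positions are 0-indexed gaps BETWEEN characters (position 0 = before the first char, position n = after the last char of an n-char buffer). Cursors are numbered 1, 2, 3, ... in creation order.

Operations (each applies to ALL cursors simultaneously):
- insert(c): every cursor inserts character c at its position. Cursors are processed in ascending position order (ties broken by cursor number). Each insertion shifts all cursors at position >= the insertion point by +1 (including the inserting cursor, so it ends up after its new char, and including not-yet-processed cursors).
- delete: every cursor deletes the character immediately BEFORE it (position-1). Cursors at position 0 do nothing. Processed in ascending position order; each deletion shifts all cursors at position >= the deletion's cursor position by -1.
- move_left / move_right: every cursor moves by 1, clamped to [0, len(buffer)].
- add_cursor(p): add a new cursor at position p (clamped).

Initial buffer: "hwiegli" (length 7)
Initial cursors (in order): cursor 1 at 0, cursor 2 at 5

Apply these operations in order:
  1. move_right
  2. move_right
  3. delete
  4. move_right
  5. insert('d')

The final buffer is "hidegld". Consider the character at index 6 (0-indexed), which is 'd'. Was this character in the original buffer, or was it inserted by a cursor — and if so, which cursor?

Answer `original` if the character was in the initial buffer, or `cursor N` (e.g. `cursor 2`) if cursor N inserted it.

Answer: cursor 2

Derivation:
After op 1 (move_right): buffer="hwiegli" (len 7), cursors c1@1 c2@6, authorship .......
After op 2 (move_right): buffer="hwiegli" (len 7), cursors c1@2 c2@7, authorship .......
After op 3 (delete): buffer="hiegl" (len 5), cursors c1@1 c2@5, authorship .....
After op 4 (move_right): buffer="hiegl" (len 5), cursors c1@2 c2@5, authorship .....
After op 5 (insert('d')): buffer="hidegld" (len 7), cursors c1@3 c2@7, authorship ..1...2
Authorship (.=original, N=cursor N): . . 1 . . . 2
Index 6: author = 2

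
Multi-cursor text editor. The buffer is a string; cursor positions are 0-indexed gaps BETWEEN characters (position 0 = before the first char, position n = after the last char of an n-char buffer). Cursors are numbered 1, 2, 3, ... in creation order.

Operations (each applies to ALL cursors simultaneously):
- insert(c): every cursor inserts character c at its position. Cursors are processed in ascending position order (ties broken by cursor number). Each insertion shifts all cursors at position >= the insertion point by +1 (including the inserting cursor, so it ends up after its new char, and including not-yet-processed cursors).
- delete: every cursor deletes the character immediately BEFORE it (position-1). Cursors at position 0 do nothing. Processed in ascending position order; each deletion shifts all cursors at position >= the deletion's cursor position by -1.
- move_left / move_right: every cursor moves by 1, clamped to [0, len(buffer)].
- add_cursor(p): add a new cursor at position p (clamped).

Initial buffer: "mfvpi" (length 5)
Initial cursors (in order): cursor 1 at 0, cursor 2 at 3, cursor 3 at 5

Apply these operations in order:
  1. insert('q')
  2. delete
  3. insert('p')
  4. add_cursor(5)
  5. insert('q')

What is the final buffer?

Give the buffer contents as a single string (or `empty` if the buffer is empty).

After op 1 (insert('q')): buffer="qmfvqpiq" (len 8), cursors c1@1 c2@5 c3@8, authorship 1...2..3
After op 2 (delete): buffer="mfvpi" (len 5), cursors c1@0 c2@3 c3@5, authorship .....
After op 3 (insert('p')): buffer="pmfvppip" (len 8), cursors c1@1 c2@5 c3@8, authorship 1...2..3
After op 4 (add_cursor(5)): buffer="pmfvppip" (len 8), cursors c1@1 c2@5 c4@5 c3@8, authorship 1...2..3
After op 5 (insert('q')): buffer="pqmfvpqqpipq" (len 12), cursors c1@2 c2@8 c4@8 c3@12, authorship 11...224..33

Answer: pqmfvpqqpipq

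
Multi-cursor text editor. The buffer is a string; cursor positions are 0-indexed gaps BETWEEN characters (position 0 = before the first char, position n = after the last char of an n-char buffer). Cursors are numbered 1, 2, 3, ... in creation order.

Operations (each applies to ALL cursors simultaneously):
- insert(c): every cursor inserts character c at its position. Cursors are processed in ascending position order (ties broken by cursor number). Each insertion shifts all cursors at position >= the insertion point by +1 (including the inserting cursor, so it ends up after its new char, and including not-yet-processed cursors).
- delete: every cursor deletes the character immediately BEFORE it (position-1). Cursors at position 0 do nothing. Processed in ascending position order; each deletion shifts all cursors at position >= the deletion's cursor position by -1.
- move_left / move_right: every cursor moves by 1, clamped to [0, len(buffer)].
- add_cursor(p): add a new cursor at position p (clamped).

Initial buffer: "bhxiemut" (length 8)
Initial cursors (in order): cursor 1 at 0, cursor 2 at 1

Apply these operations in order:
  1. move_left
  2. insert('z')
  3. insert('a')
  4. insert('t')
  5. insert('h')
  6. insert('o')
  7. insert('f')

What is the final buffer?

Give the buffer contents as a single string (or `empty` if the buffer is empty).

After op 1 (move_left): buffer="bhxiemut" (len 8), cursors c1@0 c2@0, authorship ........
After op 2 (insert('z')): buffer="zzbhxiemut" (len 10), cursors c1@2 c2@2, authorship 12........
After op 3 (insert('a')): buffer="zzaabhxiemut" (len 12), cursors c1@4 c2@4, authorship 1212........
After op 4 (insert('t')): buffer="zzaattbhxiemut" (len 14), cursors c1@6 c2@6, authorship 121212........
After op 5 (insert('h')): buffer="zzaatthhbhxiemut" (len 16), cursors c1@8 c2@8, authorship 12121212........
After op 6 (insert('o')): buffer="zzaatthhoobhxiemut" (len 18), cursors c1@10 c2@10, authorship 1212121212........
After op 7 (insert('f')): buffer="zzaatthhooffbhxiemut" (len 20), cursors c1@12 c2@12, authorship 121212121212........

Answer: zzaatthhooffbhxiemut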